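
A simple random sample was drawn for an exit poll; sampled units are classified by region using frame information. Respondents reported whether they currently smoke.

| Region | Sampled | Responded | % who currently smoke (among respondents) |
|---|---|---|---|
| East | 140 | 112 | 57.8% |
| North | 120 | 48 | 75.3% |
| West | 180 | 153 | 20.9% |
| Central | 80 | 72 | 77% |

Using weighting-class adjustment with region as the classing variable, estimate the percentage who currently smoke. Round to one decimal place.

Class response rates: East 112/140 = 80%, North 48/120 = 40%, West 153/180 = 85%, Central 72/80 = 90%.
With weight = n_sampled/n_responded per class, the weighted class total is n_sampled:
  East: 140 × 57.8 = 8092
  North: 120 × 75.3 = 9036
  West: 180 × 20.9 = 3762
  Central: 80 × 77 = 6160
Adjusted estimate = 27,050 / 520 = 52.0192 → 52.0%.

52.0%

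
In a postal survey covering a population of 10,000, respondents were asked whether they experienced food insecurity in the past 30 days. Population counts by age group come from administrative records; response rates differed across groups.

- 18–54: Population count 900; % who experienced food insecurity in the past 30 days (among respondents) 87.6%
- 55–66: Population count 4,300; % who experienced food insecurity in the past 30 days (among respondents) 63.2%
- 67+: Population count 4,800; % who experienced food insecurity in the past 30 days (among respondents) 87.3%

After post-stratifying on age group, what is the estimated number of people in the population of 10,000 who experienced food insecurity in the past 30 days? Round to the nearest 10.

7,700

Estimated count per cell = population count × respondent percentage:
  18–54: 900 × 87.6% = 788.4
  55–66: 4,300 × 63.2% = 2717.6
  67+: 4,800 × 87.3% = 4190.4
Estimated total = 7696.4 → 7,700.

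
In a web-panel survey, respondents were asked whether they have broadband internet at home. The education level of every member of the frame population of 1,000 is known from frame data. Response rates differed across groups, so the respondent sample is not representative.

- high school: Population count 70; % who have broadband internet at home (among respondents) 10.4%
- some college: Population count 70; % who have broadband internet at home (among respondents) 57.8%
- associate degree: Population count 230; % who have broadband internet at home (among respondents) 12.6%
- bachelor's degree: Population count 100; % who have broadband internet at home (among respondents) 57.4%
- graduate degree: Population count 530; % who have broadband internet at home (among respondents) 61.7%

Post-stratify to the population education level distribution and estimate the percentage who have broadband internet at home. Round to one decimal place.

Post-stratification weights by population share, not respondent share:
  high school: (70/1,000) × 10.4 = 0.728
  some college: (70/1,000) × 57.8 = 4.046
  associate degree: (230/1,000) × 12.6 = 2.898
  bachelor's degree: (100/1,000) × 57.4 = 5.74
  graduate degree: (530/1,000) × 61.7 = 32.701
Post-stratified estimate = 46.113 → 46.1%.

46.1%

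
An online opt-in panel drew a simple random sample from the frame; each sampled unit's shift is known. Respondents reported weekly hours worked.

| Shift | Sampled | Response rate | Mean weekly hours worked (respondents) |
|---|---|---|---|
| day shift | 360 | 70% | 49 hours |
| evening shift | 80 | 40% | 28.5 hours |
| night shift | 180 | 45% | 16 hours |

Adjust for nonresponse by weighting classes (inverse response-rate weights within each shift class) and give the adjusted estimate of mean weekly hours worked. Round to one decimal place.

Weighting each respondent by the inverse class response rate inflates each class back to its sampled size, so the class weight is n_sampled:
  day shift: 360 × 49 = 17,640
  evening shift: 80 × 28.5 = 2280
  night shift: 180 × 16 = 2880
Adjusted estimate = 22,800 / 620 = 36.7742 → 36.8.

36.8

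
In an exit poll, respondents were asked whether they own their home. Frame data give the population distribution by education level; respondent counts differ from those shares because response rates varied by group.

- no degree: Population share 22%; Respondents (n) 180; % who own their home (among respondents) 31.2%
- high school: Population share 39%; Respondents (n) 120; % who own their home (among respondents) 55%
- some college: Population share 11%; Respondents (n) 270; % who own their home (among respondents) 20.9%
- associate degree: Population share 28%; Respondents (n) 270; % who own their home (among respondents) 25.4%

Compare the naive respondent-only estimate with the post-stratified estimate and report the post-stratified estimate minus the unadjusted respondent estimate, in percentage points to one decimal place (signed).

+8.3 percentage points

Without adjustment, the pooled respondent share is:
  (180/840)×31.2 + (120/840)×55 + (270/840)×20.9 + (270/840)×25.4 = 29.425%
Post-stratifying to population shares instead:
  0.22×31.2 + 0.39×55 + 0.11×20.9 + 0.28×25.4 = 37.725%
Difference = 37.725 − 29.425 = 8.3 pp.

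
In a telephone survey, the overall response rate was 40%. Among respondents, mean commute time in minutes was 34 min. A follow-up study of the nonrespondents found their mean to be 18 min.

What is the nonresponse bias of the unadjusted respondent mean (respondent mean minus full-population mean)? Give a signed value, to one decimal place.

+9.6

Nonresponse fraction = 1 − 0.4 = 0.6.
Bias = (nonresponse fraction) × (respondent mean − nonrespondent mean)
     = 0.6 × (34 − 18) = 0.6 × 16 = 9.6.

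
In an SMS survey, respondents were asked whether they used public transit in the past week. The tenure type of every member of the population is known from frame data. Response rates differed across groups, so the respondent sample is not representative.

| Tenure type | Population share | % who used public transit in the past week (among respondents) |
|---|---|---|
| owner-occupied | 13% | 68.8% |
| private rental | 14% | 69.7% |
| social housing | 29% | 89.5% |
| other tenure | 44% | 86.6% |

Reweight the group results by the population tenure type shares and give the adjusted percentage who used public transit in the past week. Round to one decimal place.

Weight each group's respondent value by its population share:
  owner-occupied: 0.13 × 68.8 = 8.944
  private rental: 0.14 × 69.7 = 9.758
  social housing: 0.29 × 89.5 = 25.955
  other tenure: 0.44 × 86.6 = 38.104
Post-stratified estimate = 82.761 → 82.8%.

82.8%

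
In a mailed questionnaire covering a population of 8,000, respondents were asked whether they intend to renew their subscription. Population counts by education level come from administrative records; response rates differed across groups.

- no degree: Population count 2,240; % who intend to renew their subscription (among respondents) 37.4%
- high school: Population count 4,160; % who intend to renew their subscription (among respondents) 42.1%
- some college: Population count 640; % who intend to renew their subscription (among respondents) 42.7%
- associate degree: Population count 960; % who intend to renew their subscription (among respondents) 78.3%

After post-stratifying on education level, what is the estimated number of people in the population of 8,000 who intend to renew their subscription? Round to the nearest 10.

3,610

Estimated count per cell = population count × respondent percentage:
  no degree: 2,240 × 37.4% = 837.76
  high school: 4,160 × 42.1% = 1751.36
  some college: 640 × 42.7% = 273.28
  associate degree: 960 × 78.3% = 751.68
Estimated total = 3614.08 → 3,610.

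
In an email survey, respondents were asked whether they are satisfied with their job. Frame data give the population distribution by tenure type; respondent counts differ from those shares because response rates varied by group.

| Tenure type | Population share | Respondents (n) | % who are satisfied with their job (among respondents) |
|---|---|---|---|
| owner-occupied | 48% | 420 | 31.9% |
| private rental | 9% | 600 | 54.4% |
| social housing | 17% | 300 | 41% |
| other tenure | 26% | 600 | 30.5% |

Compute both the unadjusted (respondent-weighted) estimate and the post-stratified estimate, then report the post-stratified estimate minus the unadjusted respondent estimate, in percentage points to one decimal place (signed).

Without adjustment, the pooled respondent share is:
  (420/1920)×31.9 + (600/1920)×54.4 + (300/1920)×41 + (600/1920)×30.5 = 39.9156%
Post-stratifying to population shares instead:
  0.48×31.9 + 0.09×54.4 + 0.17×41 + 0.26×30.5 = 35.108%
Difference = 35.108 − 39.9156 = -4.8076 pp.

-4.8 percentage points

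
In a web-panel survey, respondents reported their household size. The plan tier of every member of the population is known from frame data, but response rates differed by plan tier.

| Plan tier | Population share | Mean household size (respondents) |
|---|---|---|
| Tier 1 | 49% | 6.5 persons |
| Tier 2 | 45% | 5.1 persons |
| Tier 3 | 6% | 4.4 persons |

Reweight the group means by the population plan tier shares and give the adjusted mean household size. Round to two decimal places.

Post-stratification weights by population share, not respondent share:
  Tier 1: 0.49 × 6.5 = 3.185
  Tier 2: 0.45 × 5.1 = 2.295
  Tier 3: 0.06 × 4.4 = 0.264
Post-stratified estimate = 5.744 → 5.74.

5.74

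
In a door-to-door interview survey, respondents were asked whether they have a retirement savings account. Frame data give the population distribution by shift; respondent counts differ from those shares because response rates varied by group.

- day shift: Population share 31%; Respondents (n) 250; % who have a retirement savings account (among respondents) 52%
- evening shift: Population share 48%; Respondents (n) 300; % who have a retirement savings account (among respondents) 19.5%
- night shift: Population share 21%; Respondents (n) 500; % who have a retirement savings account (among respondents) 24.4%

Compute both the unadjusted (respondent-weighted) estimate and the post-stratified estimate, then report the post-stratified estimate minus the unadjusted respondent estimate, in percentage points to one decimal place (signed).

+1.0 percentage points

Unadjusted (pooled respondent) estimate weights by respondent counts:
  (250/1050)×52 + (300/1050)×19.5 + (500/1050)×24.4 = 29.5714%
Reweighting by population shift shares:
  0.31×52 + 0.48×19.5 + 0.21×24.4 = 30.604%
Difference = 30.604 − 29.5714 = 1.0326 pp.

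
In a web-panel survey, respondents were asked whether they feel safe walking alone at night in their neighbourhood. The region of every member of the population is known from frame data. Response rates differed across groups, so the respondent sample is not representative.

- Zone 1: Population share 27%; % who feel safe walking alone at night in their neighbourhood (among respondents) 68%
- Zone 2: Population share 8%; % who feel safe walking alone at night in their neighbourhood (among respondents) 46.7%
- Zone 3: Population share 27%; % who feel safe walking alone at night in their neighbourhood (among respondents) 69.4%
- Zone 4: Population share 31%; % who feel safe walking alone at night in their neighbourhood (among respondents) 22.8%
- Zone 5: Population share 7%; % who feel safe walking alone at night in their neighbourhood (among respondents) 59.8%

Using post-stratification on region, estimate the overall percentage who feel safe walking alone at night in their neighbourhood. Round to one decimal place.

Reweight to the known region distribution:
  Zone 1: 0.27 × 68 = 18.36
  Zone 2: 0.08 × 46.7 = 3.736
  Zone 3: 0.27 × 69.4 = 18.738
  Zone 4: 0.31 × 22.8 = 7.068
  Zone 5: 0.07 × 59.8 = 4.186
Post-stratified estimate = 52.088 → 52.1%.

52.1%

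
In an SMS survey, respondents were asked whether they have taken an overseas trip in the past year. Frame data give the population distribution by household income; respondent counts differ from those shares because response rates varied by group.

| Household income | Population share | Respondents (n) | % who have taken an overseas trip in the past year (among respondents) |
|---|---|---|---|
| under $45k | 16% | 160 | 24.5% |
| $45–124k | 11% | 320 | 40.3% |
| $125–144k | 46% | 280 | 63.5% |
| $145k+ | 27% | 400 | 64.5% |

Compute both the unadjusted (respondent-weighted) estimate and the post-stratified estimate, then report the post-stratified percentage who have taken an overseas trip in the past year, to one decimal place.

Naive respondent-only estimate (weights = respondent counts):
  (160/1160)×24.5 + (320/1160)×40.3 + (280/1160)×63.5 + (400/1160)×64.5 = 52.0655%
Reweighting by population household income shares:
  0.16×24.5 + 0.11×40.3 + 0.46×63.5 + 0.27×64.5 = 54.978%

55.0%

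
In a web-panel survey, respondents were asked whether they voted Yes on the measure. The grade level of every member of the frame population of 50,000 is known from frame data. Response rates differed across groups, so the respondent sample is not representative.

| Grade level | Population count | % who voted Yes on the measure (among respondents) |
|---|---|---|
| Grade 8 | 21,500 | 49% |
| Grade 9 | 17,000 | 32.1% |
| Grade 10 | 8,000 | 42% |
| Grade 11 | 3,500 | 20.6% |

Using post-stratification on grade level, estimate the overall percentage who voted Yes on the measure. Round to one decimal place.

40.1%

Post-stratification weights by population share, not respondent share:
  Grade 8: (21,500/50,000) × 49 = 21.07
  Grade 9: (17,000/50,000) × 32.1 = 10.914
  Grade 10: (8,000/50,000) × 42 = 6.72
  Grade 11: (3,500/50,000) × 20.6 = 1.442
Post-stratified estimate = 40.146 → 40.1%.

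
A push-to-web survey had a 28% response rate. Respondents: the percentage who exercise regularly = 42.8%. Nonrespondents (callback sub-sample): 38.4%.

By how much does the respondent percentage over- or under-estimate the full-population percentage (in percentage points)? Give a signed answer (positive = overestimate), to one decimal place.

Nonresponse fraction = 1 − 0.28 = 0.72.
Bias = (nonresponse fraction) × (respondent percentage − nonrespondent percentage)
     = 0.72 × (42.8 − 38.4) = 0.72 × 4.4 = 3.168.

+3.2 percentage points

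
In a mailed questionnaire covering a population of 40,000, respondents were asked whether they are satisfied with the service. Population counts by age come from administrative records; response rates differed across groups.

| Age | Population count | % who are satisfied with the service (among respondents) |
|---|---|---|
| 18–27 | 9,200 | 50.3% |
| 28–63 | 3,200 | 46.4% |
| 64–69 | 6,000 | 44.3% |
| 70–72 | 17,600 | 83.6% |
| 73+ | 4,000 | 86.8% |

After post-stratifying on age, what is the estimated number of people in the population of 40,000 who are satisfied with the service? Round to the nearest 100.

Each cell contributes its population count × the respondent rate:
  18–27: 9,200 × 50.3% = 4627.6
  28–63: 3,200 × 46.4% = 1484.8
  64–69: 6,000 × 44.3% = 2658
  70–72: 17,600 × 83.6% = 14713.6
  73+: 4,000 × 86.8% = 3472
Estimated total = 26,956 → 27,000.

27,000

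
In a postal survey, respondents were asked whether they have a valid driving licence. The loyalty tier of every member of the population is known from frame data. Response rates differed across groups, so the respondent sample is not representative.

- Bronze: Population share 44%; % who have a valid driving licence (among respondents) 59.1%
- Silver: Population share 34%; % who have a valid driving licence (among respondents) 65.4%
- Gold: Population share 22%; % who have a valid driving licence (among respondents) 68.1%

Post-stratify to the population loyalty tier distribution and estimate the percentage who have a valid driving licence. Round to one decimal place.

Reweight to the known loyalty tier distribution:
  Bronze: 0.44 × 59.1 = 26.004
  Silver: 0.34 × 65.4 = 22.236
  Gold: 0.22 × 68.1 = 14.982
Post-stratified estimate = 63.222 → 63.2%.

63.2%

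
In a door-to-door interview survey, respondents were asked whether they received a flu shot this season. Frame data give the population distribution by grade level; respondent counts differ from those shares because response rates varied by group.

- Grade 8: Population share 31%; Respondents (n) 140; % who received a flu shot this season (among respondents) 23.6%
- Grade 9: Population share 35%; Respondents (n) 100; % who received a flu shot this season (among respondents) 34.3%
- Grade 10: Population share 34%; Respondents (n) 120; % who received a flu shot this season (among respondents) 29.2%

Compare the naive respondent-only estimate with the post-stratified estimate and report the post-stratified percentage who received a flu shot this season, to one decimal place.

Unadjusted (pooled respondent) estimate weights by respondent counts:
  (140/360)×23.6 + (100/360)×34.3 + (120/360)×29.2 = 28.4389%
Post-stratified estimate weights by population shares:
  0.31×23.6 + 0.35×34.3 + 0.34×29.2 = 29.249%

29.2%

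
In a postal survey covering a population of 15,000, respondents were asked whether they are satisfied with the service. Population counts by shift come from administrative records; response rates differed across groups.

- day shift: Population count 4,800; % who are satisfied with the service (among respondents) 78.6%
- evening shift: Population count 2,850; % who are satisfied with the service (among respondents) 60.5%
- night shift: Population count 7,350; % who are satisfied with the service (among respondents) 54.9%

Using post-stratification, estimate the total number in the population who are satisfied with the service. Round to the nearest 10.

Apply each group's respondent rate to its population count:
  day shift: 4,800 × 78.6% = 3772.8
  evening shift: 2,850 × 60.5% = 1724.25
  night shift: 7,350 × 54.9% = 4035.15
Estimated total = 9532.2 → 9,530.

9,530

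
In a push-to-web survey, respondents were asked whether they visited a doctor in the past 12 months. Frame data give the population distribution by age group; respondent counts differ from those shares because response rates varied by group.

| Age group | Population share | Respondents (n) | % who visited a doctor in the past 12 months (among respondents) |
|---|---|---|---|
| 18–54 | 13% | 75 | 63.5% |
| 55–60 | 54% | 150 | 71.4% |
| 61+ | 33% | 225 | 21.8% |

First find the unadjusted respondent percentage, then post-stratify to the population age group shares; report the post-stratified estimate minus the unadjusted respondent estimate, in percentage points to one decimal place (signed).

+8.7 percentage points

Naive respondent-only estimate (weights = respondent counts):
  (75/450)×63.5 + (150/450)×71.4 + (225/450)×21.8 = 45.2833%
Post-stratified estimate weights by population shares:
  0.13×63.5 + 0.54×71.4 + 0.33×21.8 = 54.005%
Difference = 54.005 − 45.2833 = 8.7217 pp.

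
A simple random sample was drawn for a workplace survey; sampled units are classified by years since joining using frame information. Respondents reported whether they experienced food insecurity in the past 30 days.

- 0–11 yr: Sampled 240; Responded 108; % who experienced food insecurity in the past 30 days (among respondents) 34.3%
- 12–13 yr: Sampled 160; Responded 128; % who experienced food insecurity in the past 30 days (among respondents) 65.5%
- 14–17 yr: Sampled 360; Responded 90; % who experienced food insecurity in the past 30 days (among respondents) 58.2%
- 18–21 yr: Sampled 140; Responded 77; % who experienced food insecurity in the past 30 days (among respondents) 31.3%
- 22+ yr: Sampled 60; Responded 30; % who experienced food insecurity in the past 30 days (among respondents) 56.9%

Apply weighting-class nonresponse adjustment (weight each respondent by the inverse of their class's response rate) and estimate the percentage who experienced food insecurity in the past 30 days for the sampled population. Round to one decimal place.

49.4%

Class response rates: 0–11 yr 108/240 = 45%, 12–13 yr 128/160 = 80%, 14–17 yr 90/360 = 25%, 18–21 yr 77/140 = 55%, 22+ yr 30/60 = 50%.
With weight = n_sampled/n_responded per class, the weighted class total is n_sampled:
  0–11 yr: 240 × 34.3 = 8232
  12–13 yr: 160 × 65.5 = 10,480
  14–17 yr: 360 × 58.2 = 20,952
  18–21 yr: 140 × 31.3 = 4382
  22+ yr: 60 × 56.9 = 3414
Adjusted estimate = 47,460 / 960 = 49.4375 → 49.4%.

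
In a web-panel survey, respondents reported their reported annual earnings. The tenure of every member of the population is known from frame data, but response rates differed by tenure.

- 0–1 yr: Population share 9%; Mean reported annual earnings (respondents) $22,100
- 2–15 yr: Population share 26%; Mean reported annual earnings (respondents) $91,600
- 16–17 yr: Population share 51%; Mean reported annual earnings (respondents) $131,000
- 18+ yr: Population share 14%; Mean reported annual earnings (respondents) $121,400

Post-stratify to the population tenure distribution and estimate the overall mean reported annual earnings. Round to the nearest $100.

$109,600

Each cell contributes population-share × respondent value:
  0–1 yr: 0.09 × 22,100 = 1989
  2–15 yr: 0.26 × 91,600 = 23,816
  16–17 yr: 0.51 × 131,000 = 66,810
  18+ yr: 0.14 × 121,400 = 16,996
Post-stratified estimate = 109,611 → $109,600.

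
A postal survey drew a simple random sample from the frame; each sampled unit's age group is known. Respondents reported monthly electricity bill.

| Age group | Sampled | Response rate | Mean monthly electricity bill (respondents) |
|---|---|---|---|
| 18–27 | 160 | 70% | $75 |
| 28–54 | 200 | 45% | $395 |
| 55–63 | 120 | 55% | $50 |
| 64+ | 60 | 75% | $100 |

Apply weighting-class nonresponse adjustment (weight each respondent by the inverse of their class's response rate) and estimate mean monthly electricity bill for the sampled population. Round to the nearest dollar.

$191

Weighting each respondent by the inverse class response rate inflates each class back to its sampled size, so the class weight is n_sampled:
  18–27: 160 × 75 = 12,000
  28–54: 200 × 395 = 79,000
  55–63: 120 × 50 = 6000
  64+: 60 × 100 = 6000
Adjusted estimate = 103,000 / 540 = 190.741 → $191.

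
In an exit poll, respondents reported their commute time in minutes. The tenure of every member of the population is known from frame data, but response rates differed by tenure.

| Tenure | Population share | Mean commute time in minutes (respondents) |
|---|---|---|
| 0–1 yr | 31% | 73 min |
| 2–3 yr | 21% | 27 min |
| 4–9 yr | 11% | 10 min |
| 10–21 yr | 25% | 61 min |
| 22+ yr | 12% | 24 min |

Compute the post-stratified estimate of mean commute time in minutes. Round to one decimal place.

47.5

Reweight to the known tenure distribution:
  0–1 yr: 0.31 × 73 = 22.63
  2–3 yr: 0.21 × 27 = 5.67
  4–9 yr: 0.11 × 10 = 1.1
  10–21 yr: 0.25 × 61 = 15.25
  22+ yr: 0.12 × 24 = 2.88
Post-stratified estimate = 47.53 → 47.5.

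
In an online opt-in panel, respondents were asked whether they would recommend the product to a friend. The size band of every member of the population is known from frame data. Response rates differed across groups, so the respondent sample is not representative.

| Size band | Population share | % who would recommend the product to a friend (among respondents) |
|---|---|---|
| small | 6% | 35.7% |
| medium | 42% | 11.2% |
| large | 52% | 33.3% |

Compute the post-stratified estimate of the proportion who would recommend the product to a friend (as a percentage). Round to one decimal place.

Weight each group's respondent value by its population share:
  small: 0.06 × 35.7 = 2.142
  medium: 0.42 × 11.2 = 4.704
  large: 0.52 × 33.3 = 17.316
Post-stratified estimate = 24.162 → 24.2%.

24.2%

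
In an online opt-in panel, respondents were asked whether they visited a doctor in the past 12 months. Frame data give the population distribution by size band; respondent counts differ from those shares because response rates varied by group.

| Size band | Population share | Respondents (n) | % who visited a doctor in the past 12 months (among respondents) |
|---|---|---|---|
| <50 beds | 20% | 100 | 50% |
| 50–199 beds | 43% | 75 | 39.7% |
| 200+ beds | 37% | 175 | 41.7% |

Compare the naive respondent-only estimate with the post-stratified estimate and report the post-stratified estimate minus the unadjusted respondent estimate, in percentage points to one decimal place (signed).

Naive respondent-only estimate (weights = respondent counts):
  (100/350)×50 + (75/350)×39.7 + (175/350)×41.7 = 43.6429%
Reweighting by population size band shares:
  0.2×50 + 0.43×39.7 + 0.37×41.7 = 42.5%
Difference = 42.5 − 43.6429 = -1.1429 pp.

-1.1 percentage points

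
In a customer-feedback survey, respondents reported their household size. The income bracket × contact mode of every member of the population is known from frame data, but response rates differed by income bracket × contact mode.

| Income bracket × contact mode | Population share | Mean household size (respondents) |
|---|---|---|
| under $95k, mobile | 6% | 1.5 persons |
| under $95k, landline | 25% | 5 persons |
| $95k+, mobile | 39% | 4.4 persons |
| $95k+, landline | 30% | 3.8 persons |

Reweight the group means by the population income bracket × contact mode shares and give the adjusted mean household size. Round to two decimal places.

Weight each group's respondent value by its population share:
  under $95k, mobile: 0.06 × 1.5 = 0.09
  under $95k, landline: 0.25 × 5 = 1.25
  $95k+, mobile: 0.39 × 4.4 = 1.716
  $95k+, landline: 0.3 × 3.8 = 1.14
Post-stratified estimate = 4.196 → 4.20.

4.20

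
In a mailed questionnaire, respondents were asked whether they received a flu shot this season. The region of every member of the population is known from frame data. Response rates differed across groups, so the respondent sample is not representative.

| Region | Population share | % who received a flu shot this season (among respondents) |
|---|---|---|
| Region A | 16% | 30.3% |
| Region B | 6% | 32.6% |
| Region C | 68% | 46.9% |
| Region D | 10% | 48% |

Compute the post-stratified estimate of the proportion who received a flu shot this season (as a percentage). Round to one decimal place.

43.5%

Reweight to the known region distribution:
  Region A: 0.16 × 30.3 = 4.848
  Region B: 0.06 × 32.6 = 1.956
  Region C: 0.68 × 46.9 = 31.892
  Region D: 0.1 × 48 = 4.8
Post-stratified estimate = 43.496 → 43.5%.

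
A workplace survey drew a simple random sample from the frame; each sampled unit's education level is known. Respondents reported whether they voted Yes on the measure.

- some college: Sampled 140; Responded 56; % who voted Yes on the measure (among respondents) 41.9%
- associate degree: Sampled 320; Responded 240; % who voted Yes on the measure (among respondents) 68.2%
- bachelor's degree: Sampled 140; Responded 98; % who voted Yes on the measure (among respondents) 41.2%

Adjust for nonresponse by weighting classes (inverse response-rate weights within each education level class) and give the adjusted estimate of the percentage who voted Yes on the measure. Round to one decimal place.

Response rates by class: some college 56/140 = 40%, associate degree 240/320 = 75%, bachelor's degree 98/140 = 70%.
With weight = n_sampled/n_responded per class, the weighted class total is n_sampled:
  some college: 140 × 41.9 = 5866
  associate degree: 320 × 68.2 = 21,824
  bachelor's degree: 140 × 41.2 = 5768
Adjusted estimate = 33,458 / 600 = 55.7633 → 55.8%.

55.8%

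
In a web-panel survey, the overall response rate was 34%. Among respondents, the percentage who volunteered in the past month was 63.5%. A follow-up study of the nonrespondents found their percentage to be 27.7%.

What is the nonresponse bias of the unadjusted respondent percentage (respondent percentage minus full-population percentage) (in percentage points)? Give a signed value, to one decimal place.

Nonresponse fraction = 1 − 0.34 = 0.66.
Bias = (nonresponse fraction) × (respondent percentage − nonrespondent percentage)
     = 0.66 × (63.5 − 27.7) = 0.66 × 35.8 = 23.628.

+23.6 percentage points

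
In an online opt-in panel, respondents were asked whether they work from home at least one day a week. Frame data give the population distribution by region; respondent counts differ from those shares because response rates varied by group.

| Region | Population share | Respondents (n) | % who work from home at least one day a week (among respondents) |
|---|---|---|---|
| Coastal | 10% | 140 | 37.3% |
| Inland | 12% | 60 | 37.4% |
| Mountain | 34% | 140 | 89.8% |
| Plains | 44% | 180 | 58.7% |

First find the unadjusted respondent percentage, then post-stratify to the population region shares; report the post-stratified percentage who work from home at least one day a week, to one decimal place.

Without adjustment, the pooled respondent share is:
  (140/520)×37.3 + (60/520)×37.4 + (140/520)×89.8 + (180/520)×58.7 = 58.8538%
Reweighting by population region shares:
  0.1×37.3 + 0.12×37.4 + 0.34×89.8 + 0.44×58.7 = 64.578%

64.6%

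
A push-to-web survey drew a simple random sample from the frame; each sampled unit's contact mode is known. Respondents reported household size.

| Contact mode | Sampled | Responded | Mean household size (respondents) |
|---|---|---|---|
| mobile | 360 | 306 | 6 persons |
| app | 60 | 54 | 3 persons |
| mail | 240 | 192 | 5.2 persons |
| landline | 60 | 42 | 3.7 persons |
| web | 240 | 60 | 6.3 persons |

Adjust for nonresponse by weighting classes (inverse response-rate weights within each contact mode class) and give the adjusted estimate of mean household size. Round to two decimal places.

5.54

Response rates by class: mobile 306/360 = 85%, app 54/60 = 90%, mail 192/240 = 80%, landline 42/60 = 70%, web 60/240 = 25%.
Each respondent's weight = sampled/responded in their class; summing within a class gives n_sampled, so:
  mobile: 360 × 6 = 2160
  app: 60 × 3 = 180
  mail: 240 × 5.2 = 1248
  landline: 60 × 3.7 = 222
  web: 240 × 6.3 = 1512
Adjusted estimate = 5322 / 960 = 5.54375 → 5.54.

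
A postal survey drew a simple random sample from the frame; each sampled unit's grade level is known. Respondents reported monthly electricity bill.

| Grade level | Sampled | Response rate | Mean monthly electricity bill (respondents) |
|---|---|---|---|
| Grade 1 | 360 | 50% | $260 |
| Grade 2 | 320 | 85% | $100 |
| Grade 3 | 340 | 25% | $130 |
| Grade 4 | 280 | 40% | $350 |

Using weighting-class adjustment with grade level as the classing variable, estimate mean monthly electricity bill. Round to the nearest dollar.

Each respondent's weight = sampled/responded in their class; summing within a class gives n_sampled, so:
  Grade 1: 360 × 260 = 93,600
  Grade 2: 320 × 100 = 32,000
  Grade 3: 340 × 130 = 44,200
  Grade 4: 280 × 350 = 98,000
Adjusted estimate = 267,800 / 1,300 = 206 → $206.

$206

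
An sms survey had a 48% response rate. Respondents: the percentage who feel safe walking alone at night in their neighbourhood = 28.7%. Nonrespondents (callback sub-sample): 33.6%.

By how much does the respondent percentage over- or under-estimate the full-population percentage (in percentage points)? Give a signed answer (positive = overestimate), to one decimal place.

-2.5 percentage points

Nonresponse fraction = 1 − 0.48 = 0.52.
Bias = (nonresponse fraction) × (respondent percentage − nonrespondent percentage)
     = 0.52 × (28.7 − 33.6) = 0.52 × -4.9 = -2.548.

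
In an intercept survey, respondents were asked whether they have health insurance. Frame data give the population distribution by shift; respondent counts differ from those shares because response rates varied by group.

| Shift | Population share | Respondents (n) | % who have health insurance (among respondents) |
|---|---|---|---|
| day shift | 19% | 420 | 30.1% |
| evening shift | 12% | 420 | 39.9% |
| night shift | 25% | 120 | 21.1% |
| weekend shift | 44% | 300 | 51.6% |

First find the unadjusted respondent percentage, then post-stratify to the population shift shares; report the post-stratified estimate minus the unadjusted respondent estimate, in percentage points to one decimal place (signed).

+0.9 percentage points

Without adjustment, the pooled respondent share is:
  (420/1260)×30.1 + (420/1260)×39.9 + (120/1260)×21.1 + (300/1260)×51.6 = 37.6286%
Post-stratified estimate weights by population shares:
  0.19×30.1 + 0.12×39.9 + 0.25×21.1 + 0.44×51.6 = 38.486%
Difference = 38.486 − 37.6286 = 0.8574 pp.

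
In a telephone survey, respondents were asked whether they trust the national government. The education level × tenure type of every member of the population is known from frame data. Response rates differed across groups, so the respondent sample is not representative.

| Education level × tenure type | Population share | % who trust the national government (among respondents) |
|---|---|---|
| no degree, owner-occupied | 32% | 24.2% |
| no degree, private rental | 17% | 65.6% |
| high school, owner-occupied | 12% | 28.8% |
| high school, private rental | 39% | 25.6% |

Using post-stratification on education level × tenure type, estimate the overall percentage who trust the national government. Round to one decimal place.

32.3%

Post-stratification weights by population share, not respondent share:
  no degree, owner-occupied: 0.32 × 24.2 = 7.744
  no degree, private rental: 0.17 × 65.6 = 11.152
  high school, owner-occupied: 0.12 × 28.8 = 3.456
  high school, private rental: 0.39 × 25.6 = 9.984
Post-stratified estimate = 32.336 → 32.3%.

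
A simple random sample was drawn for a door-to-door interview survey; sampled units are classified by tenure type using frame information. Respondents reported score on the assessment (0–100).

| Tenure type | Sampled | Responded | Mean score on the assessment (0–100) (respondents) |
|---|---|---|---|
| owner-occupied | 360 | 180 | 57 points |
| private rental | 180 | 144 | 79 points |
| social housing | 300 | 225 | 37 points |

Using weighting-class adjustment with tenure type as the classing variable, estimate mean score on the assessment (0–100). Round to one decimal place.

54.6

Class response rates: owner-occupied 180/360 = 50%, private rental 144/180 = 80%, social housing 225/300 = 75%.
Inverse-response-rate weighting restores each class to its sampled count, so class totals weight by n_sampled:
  owner-occupied: 360 × 57 = 20,520
  private rental: 180 × 79 = 14,220
  social housing: 300 × 37 = 11,100
Adjusted estimate = 45,840 / 840 = 54.5714 → 54.6.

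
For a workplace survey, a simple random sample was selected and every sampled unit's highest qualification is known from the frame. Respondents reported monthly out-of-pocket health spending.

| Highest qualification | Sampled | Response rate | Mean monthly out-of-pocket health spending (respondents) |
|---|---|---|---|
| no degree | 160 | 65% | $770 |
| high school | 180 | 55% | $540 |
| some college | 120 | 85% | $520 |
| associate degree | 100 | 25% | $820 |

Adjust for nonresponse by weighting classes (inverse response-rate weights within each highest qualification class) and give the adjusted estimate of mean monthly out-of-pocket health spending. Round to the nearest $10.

Inverse-response-rate weighting restores each class to its sampled count, so class totals weight by n_sampled:
  no degree: 160 × 770 = 123,200
  high school: 180 × 540 = 97,200
  some college: 120 × 520 = 62,400
  associate degree: 100 × 820 = 82,000
Adjusted estimate = 364,800 / 560 = 651.429 → $650.

$650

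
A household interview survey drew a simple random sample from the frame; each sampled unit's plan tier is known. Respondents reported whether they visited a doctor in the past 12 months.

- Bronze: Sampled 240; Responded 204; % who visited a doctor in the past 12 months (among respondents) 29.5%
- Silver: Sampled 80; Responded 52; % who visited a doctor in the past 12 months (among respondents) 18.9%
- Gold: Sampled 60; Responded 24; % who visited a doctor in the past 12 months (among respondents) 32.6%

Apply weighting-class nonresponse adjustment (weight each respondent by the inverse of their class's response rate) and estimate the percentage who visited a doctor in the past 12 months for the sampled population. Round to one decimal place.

Class response rates: Bronze 204/240 = 85%, Silver 52/80 = 65%, Gold 24/60 = 40%.
With weight = n_sampled/n_responded per class, the weighted class total is n_sampled:
  Bronze: 240 × 29.5 = 7080
  Silver: 80 × 18.9 = 1512
  Gold: 60 × 32.6 = 1956
Adjusted estimate = 10,548 / 380 = 27.7579 → 27.8%.

27.8%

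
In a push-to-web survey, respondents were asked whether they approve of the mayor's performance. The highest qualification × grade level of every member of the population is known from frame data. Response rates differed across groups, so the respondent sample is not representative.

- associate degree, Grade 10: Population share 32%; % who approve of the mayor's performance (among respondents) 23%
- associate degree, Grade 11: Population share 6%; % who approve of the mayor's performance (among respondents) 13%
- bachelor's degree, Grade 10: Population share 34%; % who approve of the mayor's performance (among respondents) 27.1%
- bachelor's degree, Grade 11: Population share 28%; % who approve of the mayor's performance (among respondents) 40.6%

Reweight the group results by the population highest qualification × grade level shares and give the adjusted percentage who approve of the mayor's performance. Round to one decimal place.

28.7%

Weight each group's respondent value by its population share:
  associate degree, Grade 10: 0.32 × 23 = 7.36
  associate degree, Grade 11: 0.06 × 13 = 0.78
  bachelor's degree, Grade 10: 0.34 × 27.1 = 9.214
  bachelor's degree, Grade 11: 0.28 × 40.6 = 11.368
Post-stratified estimate = 28.722 → 28.7%.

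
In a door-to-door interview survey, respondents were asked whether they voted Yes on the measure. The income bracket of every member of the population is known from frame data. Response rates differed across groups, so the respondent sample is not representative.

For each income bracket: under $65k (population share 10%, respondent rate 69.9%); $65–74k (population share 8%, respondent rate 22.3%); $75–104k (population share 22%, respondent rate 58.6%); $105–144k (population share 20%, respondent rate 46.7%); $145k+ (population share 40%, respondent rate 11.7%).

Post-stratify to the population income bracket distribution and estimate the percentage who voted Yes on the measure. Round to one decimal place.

Reweight to the known income bracket distribution:
  under $65k: 0.1 × 69.9 = 6.99
  $65–74k: 0.08 × 22.3 = 1.784
  $75–104k: 0.22 × 58.6 = 12.892
  $105–144k: 0.2 × 46.7 = 9.34
  $145k+: 0.4 × 11.7 = 4.68
Post-stratified estimate = 35.686 → 35.7%.

35.7%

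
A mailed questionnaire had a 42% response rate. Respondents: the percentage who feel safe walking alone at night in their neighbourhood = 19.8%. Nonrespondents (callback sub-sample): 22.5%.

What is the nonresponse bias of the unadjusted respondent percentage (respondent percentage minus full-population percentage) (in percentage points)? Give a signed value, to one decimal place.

-1.6 percentage points

Nonresponse fraction = 1 − 0.42 = 0.58.
Bias = (nonresponse fraction) × (respondent percentage − nonrespondent percentage)
     = 0.58 × (19.8 − 22.5) = 0.58 × -2.7 = -1.566.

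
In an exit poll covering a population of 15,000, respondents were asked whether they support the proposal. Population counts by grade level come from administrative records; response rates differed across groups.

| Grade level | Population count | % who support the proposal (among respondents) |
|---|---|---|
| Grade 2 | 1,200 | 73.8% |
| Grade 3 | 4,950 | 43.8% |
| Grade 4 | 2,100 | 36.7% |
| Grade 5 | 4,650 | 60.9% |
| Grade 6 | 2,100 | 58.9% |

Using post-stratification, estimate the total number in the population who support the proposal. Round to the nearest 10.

7,890

Each cell contributes its population count × the respondent rate:
  Grade 2: 1,200 × 73.8% = 885.6
  Grade 3: 4,950 × 43.8% = 2168.1
  Grade 4: 2,100 × 36.7% = 770.7
  Grade 5: 4,650 × 60.9% = 2831.85
  Grade 6: 2,100 × 58.9% = 1236.9
Estimated total = 7893.15 → 7,890.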